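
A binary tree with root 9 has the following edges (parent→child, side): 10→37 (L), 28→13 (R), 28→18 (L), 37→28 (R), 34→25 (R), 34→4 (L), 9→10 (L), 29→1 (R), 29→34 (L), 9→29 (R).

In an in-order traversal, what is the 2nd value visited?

In-order visits the left subtree, then the node, then the right subtree.
At 9: go left to 10.
  At 10: go left to 37.
    At 37: no left child.
    Visit 37.
    At 37: go right to 28.
      At 28: go left to 18.
        18 is a leaf — visit 18.
      Visit 28.
      At 28: go right to 13.
        13 is a leaf — visit 13.
  Visit 10.
  At 10: no right child.
Visit 9.
At 9: go right to 29.
  At 29: go left to 34.
    At 34: go left to 4.
      4 is a leaf — visit 4.
    Visit 34.
    At 34: go right to 25.
      25 is a leaf — visit 25.
  Visit 29.
  At 29: go right to 1.
    1 is a leaf — visit 1.
Full in-order sequence: 37, 18, 28, 13, 10, 9, 4, 34, 25, 29, 1.

18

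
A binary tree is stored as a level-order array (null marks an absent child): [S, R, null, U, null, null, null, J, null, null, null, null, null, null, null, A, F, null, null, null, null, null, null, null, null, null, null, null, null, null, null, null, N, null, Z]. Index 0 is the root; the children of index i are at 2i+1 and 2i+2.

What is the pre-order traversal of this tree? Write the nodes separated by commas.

Pre-order visits the node, then its left subtree, then its right subtree.
Visit S.
At S: go left to R.
  Visit R.
  At R: go left to U.
    Visit U.
    At U: go left to J.
      Visit J.
      At J: go left to A.
        Visit A.
        At A: no left child.
        At A: go right to N.
          N is a leaf — visit N.
      At J: go right to F.
        Visit F.
        At F: no left child.
        At F: go right to Z.
          Z is a leaf — visit Z.
    At U: no right child.
  At R: no right child.
At S: no right child.

S, R, U, J, A, N, F, Z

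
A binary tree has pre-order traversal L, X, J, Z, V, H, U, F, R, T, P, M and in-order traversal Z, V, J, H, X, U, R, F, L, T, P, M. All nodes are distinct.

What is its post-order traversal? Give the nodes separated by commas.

The first element of pre-order is the root; it splits in-order into left and right subtrees.
Root L: left subtree has 8 nodes {Z, V, J, H, X, U, R, F}, right has 3 {T, P, M}.
  Root X: left subtree has 4 nodes {Z, V, J, H}, right has 3 {U, R, F}.
    Root J: left subtree has 2 nodes {Z, V}, right has 1 {H}.
      Root Z: left subtree has 0 nodes { }, right has 1 {V}.
    Root U: left subtree has 0 nodes { }, right has 2 {R, F}.
      Root F: left subtree has 1 node {R}, right has 0 { }.
  Root T: left subtree has 0 nodes { }, right has 2 {P, M}.
    Root P: left subtree has 0 nodes { }, right has 1 {M}.

V, Z, H, J, R, F, U, X, M, P, T, L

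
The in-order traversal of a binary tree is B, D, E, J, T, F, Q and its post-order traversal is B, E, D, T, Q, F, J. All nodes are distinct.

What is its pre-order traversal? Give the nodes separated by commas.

J, D, B, E, F, T, Q

The last element of post-order is the root; it splits in-order into left and right subtrees.
Root J: left subtree has 3 nodes {B, D, E}, right has 3 {T, F, Q}.
  Root D: left subtree has 1 node {B}, right has 1 {E}.
  Root F: left subtree has 1 node {T}, right has 1 {Q}.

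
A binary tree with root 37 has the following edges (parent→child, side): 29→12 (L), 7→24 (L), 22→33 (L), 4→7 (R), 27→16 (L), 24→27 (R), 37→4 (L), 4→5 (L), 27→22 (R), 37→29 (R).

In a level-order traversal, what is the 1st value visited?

37

Level-order visits nodes level by level from the root, left to right within each level.
Level 0: 37
Level 1: 4, 29
Level 2: 5, 7, 12
Level 3: 24
Level 4: 27
Level 5: 16, 22
Level 6: 33
Full level-order sequence: 37, 4, 29, 5, 7, 12, 24, 27, 16, 22, 33.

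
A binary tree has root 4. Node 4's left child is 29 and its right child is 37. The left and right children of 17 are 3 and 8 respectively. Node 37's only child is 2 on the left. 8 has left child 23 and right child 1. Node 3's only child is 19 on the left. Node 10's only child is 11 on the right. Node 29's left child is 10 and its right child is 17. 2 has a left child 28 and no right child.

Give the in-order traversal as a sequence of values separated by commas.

In-order visits the left subtree, then the node, then the right subtree.
At 4: go left to 29.
  At 29: go left to 10.
    At 10: no left child.
    Visit 10.
    At 10: go right to 11.
      11 is a leaf — visit 11.
  Visit 29.
  At 29: go right to 17.
    At 17: go left to 3.
      At 3: go left to 19.
        19 is a leaf — visit 19.
      Visit 3.
      At 3: no right child.
    Visit 17.
    At 17: go right to 8.
      At 8: go left to 23.
        23 is a leaf — visit 23.
      Visit 8.
      At 8: go right to 1.
        1 is a leaf — visit 1.
Visit 4.
At 4: go right to 37.
  At 37: go left to 2.
    At 2: go left to 28.
      28 is a leaf — visit 28.
    Visit 2.
    At 2: no right child.
  Visit 37.
  At 37: no right child.

10, 11, 29, 19, 3, 17, 23, 8, 1, 4, 28, 2, 37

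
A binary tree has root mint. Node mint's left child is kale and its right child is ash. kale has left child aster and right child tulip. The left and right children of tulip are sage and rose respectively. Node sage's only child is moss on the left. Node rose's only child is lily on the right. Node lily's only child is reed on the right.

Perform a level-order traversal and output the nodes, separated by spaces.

Level-order visits nodes level by level from the root, left to right within each level.
Level 0: mint
Level 1: kale, ash
Level 2: aster, tulip
Level 3: sage, rose
Level 4: moss, lily
Level 5: reed

mint kale ash aster tulip sage rose moss lily reed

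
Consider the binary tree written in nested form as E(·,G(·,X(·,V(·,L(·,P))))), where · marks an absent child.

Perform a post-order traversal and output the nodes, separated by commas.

Post-order visits the left subtree, then the right subtree, then the node.
At E: no left child.
At E: go right to G.
  At G: no left child.
  At G: go right to X.
    At X: no left child.
    At X: go right to V.
      At V: no left child.
      At V: go right to L.
        At L: no left child.
        At L: go right to P.
          P is a leaf — visit P.
        Visit L.
      Visit V.
    Visit X.
  Visit G.
Visit E.

P, L, V, X, G, E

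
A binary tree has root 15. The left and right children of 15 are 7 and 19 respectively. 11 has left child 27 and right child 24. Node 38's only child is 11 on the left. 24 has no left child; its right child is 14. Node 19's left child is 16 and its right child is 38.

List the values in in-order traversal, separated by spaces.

In-order visits the left subtree, then the node, then the right subtree.
At 15: go left to 7.
  7 is a leaf — visit 7.
Visit 15.
At 15: go right to 19.
  At 19: go left to 16.
    16 is a leaf — visit 16.
  Visit 19.
  At 19: go right to 38.
    At 38: go left to 11.
      At 11: go left to 27.
        27 is a leaf — visit 27.
      Visit 11.
      At 11: go right to 24.
        At 24: no left child.
        Visit 24.
        At 24: go right to 14.
          14 is a leaf — visit 14.
    Visit 38.
    At 38: no right child.

7 15 16 19 27 11 24 14 38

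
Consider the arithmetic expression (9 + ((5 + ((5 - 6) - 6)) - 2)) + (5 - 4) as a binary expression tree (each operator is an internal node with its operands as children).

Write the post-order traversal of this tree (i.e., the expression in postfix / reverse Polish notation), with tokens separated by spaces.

9 5 5 6 - 6 - + 2 - + 5 4 - +

Post-order on an expression tree gives postfix notation: for each operator, emit left operand, right operand, then the operator.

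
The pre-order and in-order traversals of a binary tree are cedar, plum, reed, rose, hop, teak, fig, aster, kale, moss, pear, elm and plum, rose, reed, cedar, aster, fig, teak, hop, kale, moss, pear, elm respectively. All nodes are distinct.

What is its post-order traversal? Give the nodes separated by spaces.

The first element of pre-order is the root; it splits in-order into left and right subtrees.
Root cedar: left subtree has 3 nodes {plum, rose, reed}, right has 8 {aster, fig, teak, hop, kale, moss, pear, elm}.
  Root plum: left subtree has 0 nodes { }, right has 2 {rose, reed}.
    Root reed: left subtree has 1 node {rose}, right has 0 { }.
  Root hop: left subtree has 3 nodes {aster, fig, teak}, right has 4 {kale, moss, pear, elm}.
    Root teak: left subtree has 2 nodes {aster, fig}, right has 0 { }.
      Root fig: left subtree has 1 node {aster}, right has 0 { }.
    Root kale: left subtree has 0 nodes { }, right has 3 {moss, pear, elm}.
      Root moss: left subtree has 0 nodes { }, right has 2 {pear, elm}.
        Root pear: left subtree has 0 nodes { }, right has 1 {elm}.

rose reed plum aster fig teak elm pear moss kale hop cedar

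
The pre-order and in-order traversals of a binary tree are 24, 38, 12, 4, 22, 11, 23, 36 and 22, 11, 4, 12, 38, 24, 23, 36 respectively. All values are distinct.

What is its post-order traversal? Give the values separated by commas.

11, 22, 4, 12, 38, 36, 23, 24

The first element of pre-order is the root; it splits in-order into left and right subtrees.
Root 24: left subtree has 5 nodes {22, 11, 4, 12, 38}, right has 2 {23, 36}.
  Root 38: left subtree has 4 nodes {22, 11, 4, 12}, right has 0 { }.
    Root 12: left subtree has 3 nodes {22, 11, 4}, right has 0 { }.
      Root 4: left subtree has 2 nodes {22, 11}, right has 0 { }.
        Root 22: left subtree has 0 nodes { }, right has 1 {11}.
  Root 23: left subtree has 0 nodes { }, right has 1 {36}.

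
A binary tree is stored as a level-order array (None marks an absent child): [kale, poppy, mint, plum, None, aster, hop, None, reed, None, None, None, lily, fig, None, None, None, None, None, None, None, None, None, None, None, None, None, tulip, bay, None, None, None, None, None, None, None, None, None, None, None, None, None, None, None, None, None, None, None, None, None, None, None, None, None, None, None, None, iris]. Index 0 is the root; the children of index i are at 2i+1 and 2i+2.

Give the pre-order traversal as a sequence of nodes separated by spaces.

Pre-order visits the node, then its left subtree, then its right subtree.
Visit kale.
At kale: go left to poppy.
  Visit poppy.
  At poppy: go left to plum.
    Visit plum.
    At plum: no left child.
    At plum: go right to reed.
      reed is a leaf — visit reed.
  At poppy: no right child.
At kale: go right to mint.
  Visit mint.
  At mint: go left to aster.
    Visit aster.
    At aster: no left child.
    At aster: go right to lily.
      lily is a leaf — visit lily.
  At mint: go right to hop.
    Visit hop.
    At hop: go left to fig.
      Visit fig.
      At fig: go left to tulip.
        tulip is a leaf — visit tulip.
      At fig: go right to bay.
        Visit bay.
        At bay: go left to iris.
          iris is a leaf — visit iris.
        At bay: no right child.
    At hop: no right child.

kale poppy plum reed mint aster lily hop fig tulip bay iris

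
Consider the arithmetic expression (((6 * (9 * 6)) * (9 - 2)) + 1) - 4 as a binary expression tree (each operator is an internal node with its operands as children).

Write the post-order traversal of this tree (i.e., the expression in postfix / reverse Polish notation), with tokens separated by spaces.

6 9 6 * * 9 2 - * 1 + 4 -

Post-order on an expression tree gives postfix notation: for each operator, emit left operand, right operand, then the operator.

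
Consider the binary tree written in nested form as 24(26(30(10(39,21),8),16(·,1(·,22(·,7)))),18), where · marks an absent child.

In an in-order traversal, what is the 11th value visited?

In-order visits the left subtree, then the node, then the right subtree.
At 24: go left to 26.
  At 26: go left to 30.
    At 30: go left to 10.
      At 10: go left to 39.
        39 is a leaf — visit 39.
      Visit 10.
      At 10: go right to 21.
        21 is a leaf — visit 21.
    Visit 30.
    At 30: go right to 8.
      8 is a leaf — visit 8.
  Visit 26.
  At 26: go right to 16.
    At 16: no left child.
    Visit 16.
    At 16: go right to 1.
      At 1: no left child.
      Visit 1.
      At 1: go right to 22.
        At 22: no left child.
        Visit 22.
        At 22: go right to 7.
          7 is a leaf — visit 7.
Visit 24.
At 24: go right to 18.
  18 is a leaf — visit 18.
Full in-order sequence: 39, 10, 21, 30, 8, 26, 16, 1, 22, 7, 24, 18.

24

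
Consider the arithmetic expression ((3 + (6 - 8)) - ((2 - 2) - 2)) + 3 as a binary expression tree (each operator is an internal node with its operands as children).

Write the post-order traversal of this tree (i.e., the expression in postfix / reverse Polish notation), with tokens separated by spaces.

3 6 8 - + 2 2 - 2 - - 3 +

Post-order on an expression tree gives postfix notation: for each operator, emit left operand, right operand, then the operator.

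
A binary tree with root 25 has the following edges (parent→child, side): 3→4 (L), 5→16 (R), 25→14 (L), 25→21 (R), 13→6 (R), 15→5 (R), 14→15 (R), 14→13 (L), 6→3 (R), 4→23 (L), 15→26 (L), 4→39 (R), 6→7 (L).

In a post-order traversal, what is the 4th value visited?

4

Post-order visits the left subtree, then the right subtree, then the node.
At 25: go left to 14.
  At 14: go left to 13.
    At 13: no left child.
    At 13: go right to 6.
      At 6: go left to 7.
        7 is a leaf — visit 7.
      At 6: go right to 3.
        At 3: go left to 4.
          At 4: go left to 23.
            23 is a leaf — visit 23.
          At 4: go right to 39.
            39 is a leaf — visit 39.
          Visit 4.
        At 3: no right child.
        Visit 3.
      Visit 6.
    Visit 13.
  At 14: go right to 15.
    At 15: go left to 26.
      26 is a leaf — visit 26.
    At 15: go right to 5.
      At 5: no left child.
      At 5: go right to 16.
        16 is a leaf — visit 16.
      Visit 5.
    Visit 15.
  Visit 14.
At 25: go right to 21.
  21 is a leaf — visit 21.
Visit 25.
Full post-order sequence: 7, 23, 39, 4, 3, 6, 13, 26, 16, 5, 15, 14, 21, 25.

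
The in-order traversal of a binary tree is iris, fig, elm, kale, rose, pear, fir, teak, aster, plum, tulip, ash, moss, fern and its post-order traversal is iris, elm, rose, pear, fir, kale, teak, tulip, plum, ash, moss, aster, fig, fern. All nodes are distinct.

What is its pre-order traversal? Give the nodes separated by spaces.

fern fig iris aster teak kale elm fir pear rose moss ash plum tulip

The last element of post-order is the root; it splits in-order into left and right subtrees.
Root fern: left subtree has 13 nodes {iris, fig, elm, kale, rose, pear, fir, teak, aster, plum, tulip, ash, moss}, right has 0 { }.
  Root fig: left subtree has 1 node {iris}, right has 11 {elm, kale, rose, pear, fir, teak, aster, plum, tulip, ash, moss}.
    Root aster: left subtree has 6 nodes {elm, kale, rose, pear, fir, teak}, right has 4 {plum, tulip, ash, moss}.
      Root teak: left subtree has 5 nodes {elm, kale, rose, pear, fir}, right has 0 { }.
        Root kale: left subtree has 1 node {elm}, right has 3 {rose, pear, fir}.
          Root fir: left subtree has 2 nodes {rose, pear}, right has 0 { }.
            Root pear: left subtree has 1 node {rose}, right has 0 { }.
      Root moss: left subtree has 3 nodes {plum, tulip, ash}, right has 0 { }.
        Root ash: left subtree has 2 nodes {plum, tulip}, right has 0 { }.
          Root plum: left subtree has 0 nodes { }, right has 1 {tulip}.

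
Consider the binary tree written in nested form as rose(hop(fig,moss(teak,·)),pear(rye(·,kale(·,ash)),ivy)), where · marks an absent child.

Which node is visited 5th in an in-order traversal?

In-order visits the left subtree, then the node, then the right subtree.
At rose: go left to hop.
  At hop: go left to fig.
    fig is a leaf — visit fig.
  Visit hop.
  At hop: go right to moss.
    At moss: go left to teak.
      teak is a leaf — visit teak.
    Visit moss.
    At moss: no right child.
Visit rose.
At rose: go right to pear.
  At pear: go left to rye.
    At rye: no left child.
    Visit rye.
    At rye: go right to kale.
      At kale: no left child.
      Visit kale.
      At kale: go right to ash.
        ash is a leaf — visit ash.
  Visit pear.
  At pear: go right to ivy.
    ivy is a leaf — visit ivy.
Full in-order sequence: fig, hop, teak, moss, rose, rye, kale, ash, pear, ivy.

rose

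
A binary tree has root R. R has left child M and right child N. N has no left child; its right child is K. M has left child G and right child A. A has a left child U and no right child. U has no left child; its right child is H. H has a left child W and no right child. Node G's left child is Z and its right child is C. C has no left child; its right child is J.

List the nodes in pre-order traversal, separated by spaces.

R M G Z C J A U H W N K

Pre-order visits the node, then its left subtree, then its right subtree.
Visit R.
At R: go left to M.
  Visit M.
  At M: go left to G.
    Visit G.
    At G: go left to Z.
      Z is a leaf — visit Z.
    At G: go right to C.
      Visit C.
      At C: no left child.
      At C: go right to J.
        J is a leaf — visit J.
  At M: go right to A.
    Visit A.
    At A: go left to U.
      Visit U.
      At U: no left child.
      At U: go right to H.
        Visit H.
        At H: go left to W.
          W is a leaf — visit W.
        At H: no right child.
    At A: no right child.
At R: go right to N.
  Visit N.
  At N: no left child.
  At N: go right to K.
    K is a leaf — visit K.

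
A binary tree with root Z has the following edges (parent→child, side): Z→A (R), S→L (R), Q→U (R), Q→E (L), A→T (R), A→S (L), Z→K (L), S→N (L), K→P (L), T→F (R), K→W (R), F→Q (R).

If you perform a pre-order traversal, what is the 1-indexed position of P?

3

Pre-order visits the node, then its left subtree, then its right subtree.
Visit Z.
At Z: go left to K.
  Visit K.
  At K: go left to P.
    P is a leaf — visit P.
  At K: go right to W.
    W is a leaf — visit W.
At Z: go right to A.
  Visit A.
  At A: go left to S.
    Visit S.
    At S: go left to N.
      N is a leaf — visit N.
    At S: go right to L.
      L is a leaf — visit L.
  At A: go right to T.
    Visit T.
    At T: no left child.
    At T: go right to F.
      Visit F.
      At F: no left child.
      At F: go right to Q.
        Visit Q.
        At Q: go left to E.
          E is a leaf — visit E.
        At Q: go right to U.
          U is a leaf — visit U.
Full pre-order sequence: Z, K, P, W, A, S, N, L, T, F, Q, E, U.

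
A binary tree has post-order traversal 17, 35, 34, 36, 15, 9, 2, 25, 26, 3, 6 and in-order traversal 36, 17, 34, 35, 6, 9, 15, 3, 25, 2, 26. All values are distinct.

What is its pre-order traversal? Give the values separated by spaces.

The last element of post-order is the root; it splits in-order into left and right subtrees.
Root 6: left subtree has 4 nodes {36, 17, 34, 35}, right has 6 {9, 15, 3, 25, 2, 26}.
  Root 36: left subtree has 0 nodes { }, right has 3 {17, 34, 35}.
    Root 34: left subtree has 1 node {17}, right has 1 {35}.
  Root 3: left subtree has 2 nodes {9, 15}, right has 3 {25, 2, 26}.
    Root 9: left subtree has 0 nodes { }, right has 1 {15}.
    Root 26: left subtree has 2 nodes {25, 2}, right has 0 { }.
      Root 25: left subtree has 0 nodes { }, right has 1 {2}.

6 36 34 17 35 3 9 15 26 25 2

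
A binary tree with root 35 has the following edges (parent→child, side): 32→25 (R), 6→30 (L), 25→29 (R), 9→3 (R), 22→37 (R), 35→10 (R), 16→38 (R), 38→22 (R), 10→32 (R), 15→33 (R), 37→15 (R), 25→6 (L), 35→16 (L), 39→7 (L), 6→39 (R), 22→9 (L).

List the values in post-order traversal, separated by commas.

Post-order visits the left subtree, then the right subtree, then the node.
At 35: go left to 16.
  At 16: no left child.
  At 16: go right to 38.
    At 38: no left child.
    At 38: go right to 22.
      At 22: go left to 9.
        At 9: no left child.
        At 9: go right to 3.
          3 is a leaf — visit 3.
        Visit 9.
      At 22: go right to 37.
        At 37: no left child.
        At 37: go right to 15.
          At 15: no left child.
          At 15: go right to 33.
            33 is a leaf — visit 33.
          Visit 15.
        Visit 37.
      Visit 22.
    Visit 38.
  Visit 16.
At 35: go right to 10.
  At 10: no left child.
  At 10: go right to 32.
    At 32: no left child.
    At 32: go right to 25.
      At 25: go left to 6.
        At 6: go left to 30.
          30 is a leaf — visit 30.
        At 6: go right to 39.
          At 39: go left to 7.
            7 is a leaf — visit 7.
          At 39: no right child.
          Visit 39.
        Visit 6.
      At 25: go right to 29.
        29 is a leaf — visit 29.
      Visit 25.
    Visit 32.
  Visit 10.
Visit 35.

3, 9, 33, 15, 37, 22, 38, 16, 30, 7, 39, 6, 29, 25, 32, 10, 35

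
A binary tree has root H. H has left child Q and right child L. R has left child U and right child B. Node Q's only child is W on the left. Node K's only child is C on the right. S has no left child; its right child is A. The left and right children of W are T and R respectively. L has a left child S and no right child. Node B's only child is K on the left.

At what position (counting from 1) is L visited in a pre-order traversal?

10

Pre-order visits the node, then its left subtree, then its right subtree.
Visit H.
At H: go left to Q.
  Visit Q.
  At Q: go left to W.
    Visit W.
    At W: go left to T.
      T is a leaf — visit T.
    At W: go right to R.
      Visit R.
      At R: go left to U.
        U is a leaf — visit U.
      At R: go right to B.
        Visit B.
        At B: go left to K.
          Visit K.
          At K: no left child.
          At K: go right to C.
            C is a leaf — visit C.
        At B: no right child.
  At Q: no right child.
At H: go right to L.
  Visit L.
  At L: go left to S.
    Visit S.
    At S: no left child.
    At S: go right to A.
      A is a leaf — visit A.
  At L: no right child.
Full pre-order sequence: H, Q, W, T, R, U, B, K, C, L, S, A.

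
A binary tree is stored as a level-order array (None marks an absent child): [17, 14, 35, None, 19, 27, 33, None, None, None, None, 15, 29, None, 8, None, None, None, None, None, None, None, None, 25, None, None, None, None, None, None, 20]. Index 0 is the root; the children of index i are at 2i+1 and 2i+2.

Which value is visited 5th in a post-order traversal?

Post-order visits the left subtree, then the right subtree, then the node.
At 17: go left to 14.
  At 14: no left child.
  At 14: go right to 19.
    19 is a leaf — visit 19.
  Visit 14.
At 17: go right to 35.
  At 35: go left to 27.
    At 27: go left to 15.
      At 15: go left to 25.
        25 is a leaf — visit 25.
      At 15: no right child.
      Visit 15.
    At 27: go right to 29.
      29 is a leaf — visit 29.
    Visit 27.
  At 35: go right to 33.
    At 33: no left child.
    At 33: go right to 8.
      At 8: no left child.
      At 8: go right to 20.
        20 is a leaf — visit 20.
      Visit 8.
    Visit 33.
  Visit 35.
Visit 17.
Full post-order sequence: 19, 14, 25, 15, 29, 27, 20, 8, 33, 35, 17.

29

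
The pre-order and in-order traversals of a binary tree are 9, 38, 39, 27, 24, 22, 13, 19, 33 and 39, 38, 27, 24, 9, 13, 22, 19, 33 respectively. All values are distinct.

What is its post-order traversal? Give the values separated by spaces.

39 24 27 38 13 33 19 22 9

The first element of pre-order is the root; it splits in-order into left and right subtrees.
Root 9: left subtree has 4 nodes {39, 38, 27, 24}, right has 4 {13, 22, 19, 33}.
  Root 38: left subtree has 1 node {39}, right has 2 {27, 24}.
    Root 27: left subtree has 0 nodes { }, right has 1 {24}.
  Root 22: left subtree has 1 node {13}, right has 2 {19, 33}.
    Root 19: left subtree has 0 nodes { }, right has 1 {33}.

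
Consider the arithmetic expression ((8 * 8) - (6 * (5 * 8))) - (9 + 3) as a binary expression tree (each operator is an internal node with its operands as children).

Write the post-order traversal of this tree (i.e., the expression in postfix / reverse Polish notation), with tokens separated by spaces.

8 8 * 6 5 8 * * - 9 3 + -

Post-order on an expression tree gives postfix notation: for each operator, emit left operand, right operand, then the operator.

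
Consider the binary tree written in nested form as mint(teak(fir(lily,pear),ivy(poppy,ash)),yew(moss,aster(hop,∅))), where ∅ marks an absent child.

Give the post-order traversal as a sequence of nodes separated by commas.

lily, pear, fir, poppy, ash, ivy, teak, moss, hop, aster, yew, mint

Post-order visits the left subtree, then the right subtree, then the node.
At mint: go left to teak.
  At teak: go left to fir.
    At fir: go left to lily.
      lily is a leaf — visit lily.
    At fir: go right to pear.
      pear is a leaf — visit pear.
    Visit fir.
  At teak: go right to ivy.
    At ivy: go left to poppy.
      poppy is a leaf — visit poppy.
    At ivy: go right to ash.
      ash is a leaf — visit ash.
    Visit ivy.
  Visit teak.
At mint: go right to yew.
  At yew: go left to moss.
    moss is a leaf — visit moss.
  At yew: go right to aster.
    At aster: go left to hop.
      hop is a leaf — visit hop.
    At aster: no right child.
    Visit aster.
  Visit yew.
Visit mint.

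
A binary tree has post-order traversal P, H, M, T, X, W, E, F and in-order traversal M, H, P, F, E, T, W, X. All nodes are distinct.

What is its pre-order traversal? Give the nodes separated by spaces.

F M H P E W T X

The last element of post-order is the root; it splits in-order into left and right subtrees.
Root F: left subtree has 3 nodes {M, H, P}, right has 4 {E, T, W, X}.
  Root M: left subtree has 0 nodes { }, right has 2 {H, P}.
    Root H: left subtree has 0 nodes { }, right has 1 {P}.
  Root E: left subtree has 0 nodes { }, right has 3 {T, W, X}.
    Root W: left subtree has 1 node {T}, right has 1 {X}.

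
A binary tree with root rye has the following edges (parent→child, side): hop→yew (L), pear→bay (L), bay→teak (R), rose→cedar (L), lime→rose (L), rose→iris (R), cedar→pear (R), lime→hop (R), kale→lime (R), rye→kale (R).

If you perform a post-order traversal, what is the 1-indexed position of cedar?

Post-order visits the left subtree, then the right subtree, then the node.
At rye: no left child.
At rye: go right to kale.
  At kale: no left child.
  At kale: go right to lime.
    At lime: go left to rose.
      At rose: go left to cedar.
        At cedar: no left child.
        At cedar: go right to pear.
          At pear: go left to bay.
            At bay: no left child.
            At bay: go right to teak.
              teak is a leaf — visit teak.
            Visit bay.
          At pear: no right child.
          Visit pear.
        Visit cedar.
      At rose: go right to iris.
        iris is a leaf — visit iris.
      Visit rose.
    At lime: go right to hop.
      At hop: go left to yew.
        yew is a leaf — visit yew.
      At hop: no right child.
      Visit hop.
    Visit lime.
  Visit kale.
Visit rye.
Full post-order sequence: teak, bay, pear, cedar, iris, rose, yew, hop, lime, kale, rye.

4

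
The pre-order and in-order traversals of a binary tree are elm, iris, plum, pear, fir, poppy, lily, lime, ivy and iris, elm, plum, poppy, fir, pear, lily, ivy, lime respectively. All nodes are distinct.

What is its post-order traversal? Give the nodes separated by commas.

The first element of pre-order is the root; it splits in-order into left and right subtrees.
Root elm: left subtree has 1 node {iris}, right has 7 {plum, poppy, fir, pear, lily, ivy, lime}.
  Root plum: left subtree has 0 nodes { }, right has 6 {poppy, fir, pear, lily, ivy, lime}.
    Root pear: left subtree has 2 nodes {poppy, fir}, right has 3 {lily, ivy, lime}.
      Root fir: left subtree has 1 node {poppy}, right has 0 { }.
      Root lily: left subtree has 0 nodes { }, right has 2 {ivy, lime}.
        Root lime: left subtree has 1 node {ivy}, right has 0 { }.

iris, poppy, fir, ivy, lime, lily, pear, plum, elm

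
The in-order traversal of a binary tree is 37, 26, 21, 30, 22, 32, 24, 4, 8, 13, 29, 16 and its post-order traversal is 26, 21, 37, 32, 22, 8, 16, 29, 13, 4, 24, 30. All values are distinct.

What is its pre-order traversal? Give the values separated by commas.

The last element of post-order is the root; it splits in-order into left and right subtrees.
Root 30: left subtree has 3 nodes {37, 26, 21}, right has 8 {22, 32, 24, 4, 8, 13, 29, 16}.
  Root 37: left subtree has 0 nodes { }, right has 2 {26, 21}.
    Root 21: left subtree has 1 node {26}, right has 0 { }.
  Root 24: left subtree has 2 nodes {22, 32}, right has 5 {4, 8, 13, 29, 16}.
    Root 22: left subtree has 0 nodes { }, right has 1 {32}.
    Root 4: left subtree has 0 nodes { }, right has 4 {8, 13, 29, 16}.
      Root 13: left subtree has 1 node {8}, right has 2 {29, 16}.
        Root 29: left subtree has 0 nodes { }, right has 1 {16}.

30, 37, 21, 26, 24, 22, 32, 4, 13, 8, 29, 16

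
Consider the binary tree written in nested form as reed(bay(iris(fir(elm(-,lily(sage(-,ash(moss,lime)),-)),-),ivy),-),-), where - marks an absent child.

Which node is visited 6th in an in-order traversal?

In-order visits the left subtree, then the node, then the right subtree.
At reed: go left to bay.
  At bay: go left to iris.
    At iris: go left to fir.
      At fir: go left to elm.
        At elm: no left child.
        Visit elm.
        At elm: go right to lily.
          At lily: go left to sage.
            At sage: no left child.
            Visit sage.
            At sage: go right to ash.
              At ash: go left to moss.
                moss is a leaf — visit moss.
              Visit ash.
              At ash: go right to lime.
                lime is a leaf — visit lime.
          Visit lily.
          At lily: no right child.
      Visit fir.
      At fir: no right child.
    Visit iris.
    At iris: go right to ivy.
      ivy is a leaf — visit ivy.
  Visit bay.
  At bay: no right child.
Visit reed.
At reed: no right child.
Full in-order sequence: elm, sage, moss, ash, lime, lily, fir, iris, ivy, bay, reed.

lily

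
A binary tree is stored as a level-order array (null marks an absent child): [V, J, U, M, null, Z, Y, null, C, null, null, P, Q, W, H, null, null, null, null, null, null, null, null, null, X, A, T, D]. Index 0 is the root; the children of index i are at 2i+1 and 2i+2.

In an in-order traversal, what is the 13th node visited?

In-order visits the left subtree, then the node, then the right subtree.
At V: go left to J.
  At J: go left to M.
    At M: no left child.
    Visit M.
    At M: go right to C.
      C is a leaf — visit C.
  Visit J.
  At J: no right child.
Visit V.
At V: go right to U.
  At U: go left to Z.
    At Z: go left to P.
      At P: no left child.
      Visit P.
      At P: go right to X.
        X is a leaf — visit X.
    Visit Z.
    At Z: go right to Q.
      At Q: go left to A.
        A is a leaf — visit A.
      Visit Q.
      At Q: go right to T.
        T is a leaf — visit T.
  Visit U.
  At U: go right to Y.
    At Y: go left to W.
      At W: go left to D.
        D is a leaf — visit D.
      Visit W.
      At W: no right child.
    Visit Y.
    At Y: go right to H.
      H is a leaf — visit H.
Full in-order sequence: M, C, J, V, P, X, Z, A, Q, T, U, D, W, Y, H.

W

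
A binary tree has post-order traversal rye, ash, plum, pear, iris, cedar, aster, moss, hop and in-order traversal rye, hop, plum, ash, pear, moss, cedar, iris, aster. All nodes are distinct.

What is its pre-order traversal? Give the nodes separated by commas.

hop, rye, moss, pear, plum, ash, aster, cedar, iris

The last element of post-order is the root; it splits in-order into left and right subtrees.
Root hop: left subtree has 1 node {rye}, right has 7 {plum, ash, pear, moss, cedar, iris, aster}.
  Root moss: left subtree has 3 nodes {plum, ash, pear}, right has 3 {cedar, iris, aster}.
    Root pear: left subtree has 2 nodes {plum, ash}, right has 0 { }.
      Root plum: left subtree has 0 nodes { }, right has 1 {ash}.
    Root aster: left subtree has 2 nodes {cedar, iris}, right has 0 { }.
      Root cedar: left subtree has 0 nodes { }, right has 1 {iris}.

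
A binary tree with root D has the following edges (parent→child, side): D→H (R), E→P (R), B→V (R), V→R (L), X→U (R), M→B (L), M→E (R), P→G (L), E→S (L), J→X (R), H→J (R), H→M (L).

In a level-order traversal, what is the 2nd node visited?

H

Level-order visits nodes level by level from the root, left to right within each level.
Level 0: D
Level 1: H
Level 2: M, J
Level 3: B, E, X
Level 4: V, S, P, U
Level 5: R, G
Full level-order sequence: D, H, M, J, B, E, X, V, S, P, U, R, G.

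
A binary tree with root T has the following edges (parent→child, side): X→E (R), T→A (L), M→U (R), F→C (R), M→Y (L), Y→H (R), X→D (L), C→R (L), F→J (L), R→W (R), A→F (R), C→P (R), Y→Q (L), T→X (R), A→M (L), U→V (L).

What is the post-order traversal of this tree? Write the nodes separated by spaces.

Q H Y V U M J W R P C F A D E X T

Post-order visits the left subtree, then the right subtree, then the node.
At T: go left to A.
  At A: go left to M.
    At M: go left to Y.
      At Y: go left to Q.
        Q is a leaf — visit Q.
      At Y: go right to H.
        H is a leaf — visit H.
      Visit Y.
    At M: go right to U.
      At U: go left to V.
        V is a leaf — visit V.
      At U: no right child.
      Visit U.
    Visit M.
  At A: go right to F.
    At F: go left to J.
      J is a leaf — visit J.
    At F: go right to C.
      At C: go left to R.
        At R: no left child.
        At R: go right to W.
          W is a leaf — visit W.
        Visit R.
      At C: go right to P.
        P is a leaf — visit P.
      Visit C.
    Visit F.
  Visit A.
At T: go right to X.
  At X: go left to D.
    D is a leaf — visit D.
  At X: go right to E.
    E is a leaf — visit E.
  Visit X.
Visit T.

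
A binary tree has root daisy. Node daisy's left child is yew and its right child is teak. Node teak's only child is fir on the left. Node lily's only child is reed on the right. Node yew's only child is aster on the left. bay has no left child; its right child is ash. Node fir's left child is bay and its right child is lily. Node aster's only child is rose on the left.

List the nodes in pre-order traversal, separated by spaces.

daisy yew aster rose teak fir bay ash lily reed

Pre-order visits the node, then its left subtree, then its right subtree.
Visit daisy.
At daisy: go left to yew.
  Visit yew.
  At yew: go left to aster.
    Visit aster.
    At aster: go left to rose.
      rose is a leaf — visit rose.
    At aster: no right child.
  At yew: no right child.
At daisy: go right to teak.
  Visit teak.
  At teak: go left to fir.
    Visit fir.
    At fir: go left to bay.
      Visit bay.
      At bay: no left child.
      At bay: go right to ash.
        ash is a leaf — visit ash.
    At fir: go right to lily.
      Visit lily.
      At lily: no left child.
      At lily: go right to reed.
        reed is a leaf — visit reed.
  At teak: no right child.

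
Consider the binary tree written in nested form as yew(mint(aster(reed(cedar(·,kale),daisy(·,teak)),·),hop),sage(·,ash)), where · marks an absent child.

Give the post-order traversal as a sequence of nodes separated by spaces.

Post-order visits the left subtree, then the right subtree, then the node.
At yew: go left to mint.
  At mint: go left to aster.
    At aster: go left to reed.
      At reed: go left to cedar.
        At cedar: no left child.
        At cedar: go right to kale.
          kale is a leaf — visit kale.
        Visit cedar.
      At reed: go right to daisy.
        At daisy: no left child.
        At daisy: go right to teak.
          teak is a leaf — visit teak.
        Visit daisy.
      Visit reed.
    At aster: no right child.
    Visit aster.
  At mint: go right to hop.
    hop is a leaf — visit hop.
  Visit mint.
At yew: go right to sage.
  At sage: no left child.
  At sage: go right to ash.
    ash is a leaf — visit ash.
  Visit sage.
Visit yew.

kale cedar teak daisy reed aster hop mint ash sage yew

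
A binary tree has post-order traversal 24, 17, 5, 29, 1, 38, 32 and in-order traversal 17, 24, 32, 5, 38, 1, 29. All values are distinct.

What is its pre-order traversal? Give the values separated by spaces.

The last element of post-order is the root; it splits in-order into left and right subtrees.
Root 32: left subtree has 2 nodes {17, 24}, right has 4 {5, 38, 1, 29}.
  Root 17: left subtree has 0 nodes { }, right has 1 {24}.
  Root 38: left subtree has 1 node {5}, right has 2 {1, 29}.
    Root 1: left subtree has 0 nodes { }, right has 1 {29}.

32 17 24 38 5 1 29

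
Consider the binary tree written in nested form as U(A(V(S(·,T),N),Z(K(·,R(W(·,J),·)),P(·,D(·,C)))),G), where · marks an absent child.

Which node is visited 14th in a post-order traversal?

Post-order visits the left subtree, then the right subtree, then the node.
At U: go left to A.
  At A: go left to V.
    At V: go left to S.
      At S: no left child.
      At S: go right to T.
        T is a leaf — visit T.
      Visit S.
    At V: go right to N.
      N is a leaf — visit N.
    Visit V.
  At A: go right to Z.
    At Z: go left to K.
      At K: no left child.
      At K: go right to R.
        At R: go left to W.
          At W: no left child.
          At W: go right to J.
            J is a leaf — visit J.
          Visit W.
        At R: no right child.
        Visit R.
      Visit K.
    At Z: go right to P.
      At P: no left child.
      At P: go right to D.
        At D: no left child.
        At D: go right to C.
          C is a leaf — visit C.
        Visit D.
      Visit P.
    Visit Z.
  Visit A.
At U: go right to G.
  G is a leaf — visit G.
Visit U.
Full post-order sequence: T, S, N, V, J, W, R, K, C, D, P, Z, A, G, U.

G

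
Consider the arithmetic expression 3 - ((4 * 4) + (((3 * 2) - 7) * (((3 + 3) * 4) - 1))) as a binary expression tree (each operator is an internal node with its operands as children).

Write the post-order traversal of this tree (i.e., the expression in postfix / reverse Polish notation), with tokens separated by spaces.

3 4 4 * 3 2 * 7 - 3 3 + 4 * 1 - * + -

Post-order on an expression tree gives postfix notation: for each operator, emit left operand, right operand, then the operator.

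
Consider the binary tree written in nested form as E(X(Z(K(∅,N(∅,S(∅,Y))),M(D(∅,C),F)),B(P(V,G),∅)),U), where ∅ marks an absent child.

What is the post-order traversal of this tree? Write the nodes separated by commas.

Y, S, N, K, C, D, F, M, Z, V, G, P, B, X, U, E

Post-order visits the left subtree, then the right subtree, then the node.
At E: go left to X.
  At X: go left to Z.
    At Z: go left to K.
      At K: no left child.
      At K: go right to N.
        At N: no left child.
        At N: go right to S.
          At S: no left child.
          At S: go right to Y.
            Y is a leaf — visit Y.
          Visit S.
        Visit N.
      Visit K.
    At Z: go right to M.
      At M: go left to D.
        At D: no left child.
        At D: go right to C.
          C is a leaf — visit C.
        Visit D.
      At M: go right to F.
        F is a leaf — visit F.
      Visit M.
    Visit Z.
  At X: go right to B.
    At B: go left to P.
      At P: go left to V.
        V is a leaf — visit V.
      At P: go right to G.
        G is a leaf — visit G.
      Visit P.
    At B: no right child.
    Visit B.
  Visit X.
At E: go right to U.
  U is a leaf — visit U.
Visit E.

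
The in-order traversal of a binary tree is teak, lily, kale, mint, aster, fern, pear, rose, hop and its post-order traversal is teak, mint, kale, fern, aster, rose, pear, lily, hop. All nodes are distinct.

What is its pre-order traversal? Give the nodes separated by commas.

hop, lily, teak, pear, aster, kale, mint, fern, rose

The last element of post-order is the root; it splits in-order into left and right subtrees.
Root hop: left subtree has 8 nodes {teak, lily, kale, mint, aster, fern, pear, rose}, right has 0 { }.
  Root lily: left subtree has 1 node {teak}, right has 6 {kale, mint, aster, fern, pear, rose}.
    Root pear: left subtree has 4 nodes {kale, mint, aster, fern}, right has 1 {rose}.
      Root aster: left subtree has 2 nodes {kale, mint}, right has 1 {fern}.
        Root kale: left subtree has 0 nodes { }, right has 1 {mint}.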